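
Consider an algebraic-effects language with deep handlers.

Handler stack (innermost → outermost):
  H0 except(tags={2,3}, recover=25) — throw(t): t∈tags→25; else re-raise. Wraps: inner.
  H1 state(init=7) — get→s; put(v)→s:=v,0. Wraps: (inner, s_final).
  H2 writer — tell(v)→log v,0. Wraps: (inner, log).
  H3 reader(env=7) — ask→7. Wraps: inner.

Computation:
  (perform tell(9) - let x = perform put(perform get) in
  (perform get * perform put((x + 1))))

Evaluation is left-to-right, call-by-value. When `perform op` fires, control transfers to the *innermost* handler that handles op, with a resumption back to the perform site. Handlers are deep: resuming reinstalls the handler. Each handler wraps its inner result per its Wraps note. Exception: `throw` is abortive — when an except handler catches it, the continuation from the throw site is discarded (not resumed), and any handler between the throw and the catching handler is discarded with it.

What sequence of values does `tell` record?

Step-by-step:
tell(9) @ H2 ⇒ log+=9
get @ H1 ⇒ 7
put(7) @ H1 ⇒ s:=7
get @ H1 ⇒ 7
put(1) @ H1 ⇒ s:=1
H0 returns 0
H1 returns (0, 1)
H2 returns ((0, 1), (9))
H3 returns ((0, 1), (9))
= ((0, 1), (9))

Answer: (9)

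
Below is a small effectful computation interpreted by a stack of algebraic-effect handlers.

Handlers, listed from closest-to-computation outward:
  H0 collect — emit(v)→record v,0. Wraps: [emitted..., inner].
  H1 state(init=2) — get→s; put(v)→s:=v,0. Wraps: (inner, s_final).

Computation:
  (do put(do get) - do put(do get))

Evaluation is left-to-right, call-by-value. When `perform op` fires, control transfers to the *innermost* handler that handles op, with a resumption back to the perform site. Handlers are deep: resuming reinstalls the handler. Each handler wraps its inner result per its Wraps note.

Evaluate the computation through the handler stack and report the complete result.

Answer: ([0], 2)

Working:
get @ H1 ⇒ 2
put(2) @ H1 ⇒ s:=2
get @ H1 ⇒ 2
put(2) @ H1 ⇒ s:=2
H0 returns [0]
H1 returns ([0], 2)
= ([0], 2)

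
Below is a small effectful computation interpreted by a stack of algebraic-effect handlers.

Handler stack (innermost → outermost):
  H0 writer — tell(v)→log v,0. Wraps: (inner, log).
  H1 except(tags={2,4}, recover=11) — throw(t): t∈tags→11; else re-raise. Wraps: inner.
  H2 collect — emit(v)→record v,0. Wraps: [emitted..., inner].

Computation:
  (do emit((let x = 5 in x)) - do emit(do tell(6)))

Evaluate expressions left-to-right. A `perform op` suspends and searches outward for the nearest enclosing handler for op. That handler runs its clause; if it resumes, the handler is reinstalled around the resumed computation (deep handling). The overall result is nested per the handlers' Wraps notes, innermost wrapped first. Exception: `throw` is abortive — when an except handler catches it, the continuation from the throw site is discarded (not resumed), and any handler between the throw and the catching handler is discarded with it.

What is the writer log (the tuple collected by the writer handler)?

Step-by-step:
emit(5) @ H2 ⇒ out+=5
tell(6) @ H0 ⇒ log+=6
emit(0) @ H2 ⇒ out+=0
H0 returns (0, (6))
H1 returns (0, (6))
H2 returns [5, 0, (0, (6))]
= [5, 0, (0, (6))]

Answer: (6)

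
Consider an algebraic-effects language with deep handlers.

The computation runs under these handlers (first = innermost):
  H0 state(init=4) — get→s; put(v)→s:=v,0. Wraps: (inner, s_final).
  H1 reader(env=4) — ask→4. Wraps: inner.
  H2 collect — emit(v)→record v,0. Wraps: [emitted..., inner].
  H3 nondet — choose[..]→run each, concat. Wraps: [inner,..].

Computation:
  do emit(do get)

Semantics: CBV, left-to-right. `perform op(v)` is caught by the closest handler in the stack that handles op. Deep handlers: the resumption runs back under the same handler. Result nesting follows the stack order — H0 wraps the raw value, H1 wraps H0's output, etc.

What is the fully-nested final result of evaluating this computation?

Working:
get @ H0 ⇒ 4
emit(4) @ H2 ⇒ out+=4
H0 returns (0, 4)
H1 returns (0, 4)
H2 returns [4, (0, 4)]
H3 returns [[4, (0, 4)]]
= [[4, (0, 4)]]

Answer: [[4, (0, 4)]]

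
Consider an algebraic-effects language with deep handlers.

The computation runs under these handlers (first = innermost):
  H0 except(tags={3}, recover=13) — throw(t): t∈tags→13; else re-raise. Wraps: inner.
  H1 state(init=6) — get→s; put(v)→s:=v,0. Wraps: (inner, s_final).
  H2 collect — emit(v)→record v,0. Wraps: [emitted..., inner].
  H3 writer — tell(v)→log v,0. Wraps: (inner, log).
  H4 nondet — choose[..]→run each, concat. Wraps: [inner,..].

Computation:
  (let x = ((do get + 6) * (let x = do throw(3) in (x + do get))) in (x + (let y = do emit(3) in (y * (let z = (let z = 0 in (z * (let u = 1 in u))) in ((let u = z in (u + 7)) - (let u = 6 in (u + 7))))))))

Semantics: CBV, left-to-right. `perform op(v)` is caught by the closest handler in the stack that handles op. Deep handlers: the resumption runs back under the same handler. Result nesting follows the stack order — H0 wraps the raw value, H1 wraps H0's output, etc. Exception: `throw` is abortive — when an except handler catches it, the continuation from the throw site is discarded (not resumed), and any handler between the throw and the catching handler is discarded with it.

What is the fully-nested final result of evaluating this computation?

Step-by-step:
get @ H1 ⇒ 6
throw(3) @ H0 caught ⇒ 13
H1 returns (13, 6)
H2 returns [(13, 6)]
H3 returns ([(13, 6)], ())
H4 returns [([(13, 6)], ())]
= [([(13, 6)], ())]

Answer: [([(13, 6)], ())]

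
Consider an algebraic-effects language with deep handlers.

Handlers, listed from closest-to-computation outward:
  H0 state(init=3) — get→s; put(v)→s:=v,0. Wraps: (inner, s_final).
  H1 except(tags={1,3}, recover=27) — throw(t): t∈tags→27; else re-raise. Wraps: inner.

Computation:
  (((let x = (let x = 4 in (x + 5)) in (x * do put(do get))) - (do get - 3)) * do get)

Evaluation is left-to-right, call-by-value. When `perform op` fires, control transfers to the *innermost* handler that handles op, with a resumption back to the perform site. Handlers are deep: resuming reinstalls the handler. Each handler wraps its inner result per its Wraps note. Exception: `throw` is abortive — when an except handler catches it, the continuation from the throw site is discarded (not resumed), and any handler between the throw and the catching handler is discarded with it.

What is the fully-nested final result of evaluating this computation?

Answer: (0, 3)

Evaluation trace:
get @ H0 ⇒ 3
put(3) @ H0 ⇒ s:=3
get @ H0 ⇒ 3
get @ H0 ⇒ 3
H0 returns (0, 3)
H1 returns (0, 3)
= (0, 3)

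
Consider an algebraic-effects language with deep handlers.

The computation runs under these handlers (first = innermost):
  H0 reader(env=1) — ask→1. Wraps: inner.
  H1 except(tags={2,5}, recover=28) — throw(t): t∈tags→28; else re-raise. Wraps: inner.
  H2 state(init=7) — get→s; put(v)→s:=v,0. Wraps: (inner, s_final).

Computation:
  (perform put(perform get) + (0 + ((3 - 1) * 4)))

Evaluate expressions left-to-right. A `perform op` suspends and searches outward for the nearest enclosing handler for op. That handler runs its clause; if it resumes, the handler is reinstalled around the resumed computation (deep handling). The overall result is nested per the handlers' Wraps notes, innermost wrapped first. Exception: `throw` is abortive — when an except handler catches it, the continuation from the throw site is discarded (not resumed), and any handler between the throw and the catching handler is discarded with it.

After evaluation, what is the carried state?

Answer: 7

Step-by-step:
get @ H2 ⇒ 7
put(7) @ H2 ⇒ s:=7
H0 returns 8
H1 returns 8
H2 returns (8, 7)
= (8, 7)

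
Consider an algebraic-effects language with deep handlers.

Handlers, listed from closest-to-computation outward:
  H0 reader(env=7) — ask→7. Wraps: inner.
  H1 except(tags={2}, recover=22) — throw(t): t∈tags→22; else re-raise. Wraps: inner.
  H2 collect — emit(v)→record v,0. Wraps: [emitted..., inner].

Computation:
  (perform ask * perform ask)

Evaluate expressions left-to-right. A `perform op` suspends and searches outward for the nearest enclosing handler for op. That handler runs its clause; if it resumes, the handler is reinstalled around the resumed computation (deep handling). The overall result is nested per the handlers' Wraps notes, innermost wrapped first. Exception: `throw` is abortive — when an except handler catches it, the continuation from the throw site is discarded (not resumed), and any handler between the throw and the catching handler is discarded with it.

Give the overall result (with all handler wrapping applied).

Answer: [49]

Step-by-step:
ask @ H0 ⇒ 7
ask @ H0 ⇒ 7
H0 returns 49
H1 returns 49
H2 returns [49]
= [49]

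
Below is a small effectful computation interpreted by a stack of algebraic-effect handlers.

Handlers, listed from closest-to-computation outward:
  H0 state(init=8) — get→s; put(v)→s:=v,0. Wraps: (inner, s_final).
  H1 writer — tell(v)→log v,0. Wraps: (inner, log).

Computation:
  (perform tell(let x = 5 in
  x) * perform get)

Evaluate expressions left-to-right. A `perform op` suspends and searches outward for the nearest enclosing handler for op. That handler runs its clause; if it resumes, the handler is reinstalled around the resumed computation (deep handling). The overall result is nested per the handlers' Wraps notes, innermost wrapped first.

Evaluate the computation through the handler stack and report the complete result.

Answer: ((0, 8), (5))

Step-by-step:
tell(5) @ H1 ⇒ log+=5
get @ H0 ⇒ 8
H0 returns (0, 8)
H1 returns ((0, 8), (5))
= ((0, 8), (5))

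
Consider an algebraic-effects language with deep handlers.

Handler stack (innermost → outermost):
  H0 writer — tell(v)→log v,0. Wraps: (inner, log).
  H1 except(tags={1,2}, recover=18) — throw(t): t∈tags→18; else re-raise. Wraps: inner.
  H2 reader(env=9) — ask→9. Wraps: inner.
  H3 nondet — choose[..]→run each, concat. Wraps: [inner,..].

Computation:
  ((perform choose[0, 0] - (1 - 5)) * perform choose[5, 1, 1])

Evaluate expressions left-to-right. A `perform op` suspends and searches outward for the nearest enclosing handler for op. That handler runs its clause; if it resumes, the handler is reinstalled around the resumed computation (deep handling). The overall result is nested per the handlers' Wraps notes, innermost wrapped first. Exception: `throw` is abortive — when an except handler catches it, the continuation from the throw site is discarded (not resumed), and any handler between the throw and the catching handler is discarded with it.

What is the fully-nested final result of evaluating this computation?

Working:
choose[0, 0] @ H3
  branch[0] choose=0:
    choose[5, 1, 1] @ H3
      branch[0] choose=5:
        H0 returns (20, ())
        H1 returns (20, ())
        H2 returns (20, ())
        H3 returns [(20, ())]
      branch[1] choose=1:
        H0 returns (4, ())
        H1 returns (4, ())
        H2 returns (4, ())
        H3 returns [(4, ())]
      branch[2] choose=1:
        H0 returns (4, ())
        H1 returns (4, ())
        H2 returns (4, ())
        H3 returns [(4, ())]
  branch[1] choose=0:
    choose[5, 1, 1] @ H3
      branch[0] choose=5:
        H0 returns (20, ())
        H1 returns (20, ())
        H2 returns (20, ())
        H3 returns [(20, ())]
      branch[1] choose=1:
        H0 returns (4, ())
        H1 returns (4, ())
        H2 returns (4, ())
        H3 returns [(4, ())]
      branch[2] choose=1:
        H0 returns (4, ())
        H1 returns (4, ())
        H2 returns (4, ())
        H3 returns [(4, ())]
= [(20, ()), (4, ()), (4, ()), (20, ()), (4, ()), (4, ())]

Answer: [(20, ()), (4, ()), (4, ()), (20, ()), (4, ()), (4, ())]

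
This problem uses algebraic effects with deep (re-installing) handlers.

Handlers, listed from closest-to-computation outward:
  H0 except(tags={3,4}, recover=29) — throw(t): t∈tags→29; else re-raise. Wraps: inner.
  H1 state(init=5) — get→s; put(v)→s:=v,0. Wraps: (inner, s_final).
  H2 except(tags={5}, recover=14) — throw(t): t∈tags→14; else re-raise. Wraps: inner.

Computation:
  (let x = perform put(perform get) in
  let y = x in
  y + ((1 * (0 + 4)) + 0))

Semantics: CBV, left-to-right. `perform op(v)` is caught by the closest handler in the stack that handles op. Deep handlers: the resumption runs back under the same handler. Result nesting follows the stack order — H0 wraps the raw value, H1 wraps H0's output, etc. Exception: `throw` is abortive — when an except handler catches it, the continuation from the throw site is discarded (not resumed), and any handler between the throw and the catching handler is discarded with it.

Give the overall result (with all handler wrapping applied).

Answer: (4, 5)

Step-by-step:
get @ H1 ⇒ 5
put(5) @ H1 ⇒ s:=5
H0 returns 4
H1 returns (4, 5)
H2 returns (4, 5)
= (4, 5)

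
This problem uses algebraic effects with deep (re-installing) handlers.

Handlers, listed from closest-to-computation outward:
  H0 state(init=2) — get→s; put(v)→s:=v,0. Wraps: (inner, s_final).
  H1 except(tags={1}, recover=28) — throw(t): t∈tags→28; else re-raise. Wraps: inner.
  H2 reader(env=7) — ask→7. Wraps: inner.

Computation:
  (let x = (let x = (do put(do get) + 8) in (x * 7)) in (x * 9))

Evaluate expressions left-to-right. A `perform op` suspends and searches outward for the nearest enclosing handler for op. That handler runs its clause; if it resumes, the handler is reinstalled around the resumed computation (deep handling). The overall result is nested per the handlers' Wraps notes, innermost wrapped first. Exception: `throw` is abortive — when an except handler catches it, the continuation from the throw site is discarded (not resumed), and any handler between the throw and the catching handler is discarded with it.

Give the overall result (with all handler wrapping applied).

Step-by-step:
get @ H0 ⇒ 2
put(2) @ H0 ⇒ s:=2
H0 returns (504, 2)
H1 returns (504, 2)
H2 returns (504, 2)
= (504, 2)

Answer: (504, 2)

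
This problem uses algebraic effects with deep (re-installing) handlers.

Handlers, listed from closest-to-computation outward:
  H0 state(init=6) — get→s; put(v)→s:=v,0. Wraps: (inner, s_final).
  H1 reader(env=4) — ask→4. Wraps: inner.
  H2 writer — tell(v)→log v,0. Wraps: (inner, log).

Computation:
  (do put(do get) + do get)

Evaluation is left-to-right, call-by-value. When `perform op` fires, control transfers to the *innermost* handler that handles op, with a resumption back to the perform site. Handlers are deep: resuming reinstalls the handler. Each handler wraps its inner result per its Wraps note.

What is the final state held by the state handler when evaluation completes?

Answer: 6

Evaluation trace:
get @ H0 ⇒ 6
put(6) @ H0 ⇒ s:=6
get @ H0 ⇒ 6
H0 returns (6, 6)
H1 returns (6, 6)
H2 returns ((6, 6), ())
= ((6, 6), ())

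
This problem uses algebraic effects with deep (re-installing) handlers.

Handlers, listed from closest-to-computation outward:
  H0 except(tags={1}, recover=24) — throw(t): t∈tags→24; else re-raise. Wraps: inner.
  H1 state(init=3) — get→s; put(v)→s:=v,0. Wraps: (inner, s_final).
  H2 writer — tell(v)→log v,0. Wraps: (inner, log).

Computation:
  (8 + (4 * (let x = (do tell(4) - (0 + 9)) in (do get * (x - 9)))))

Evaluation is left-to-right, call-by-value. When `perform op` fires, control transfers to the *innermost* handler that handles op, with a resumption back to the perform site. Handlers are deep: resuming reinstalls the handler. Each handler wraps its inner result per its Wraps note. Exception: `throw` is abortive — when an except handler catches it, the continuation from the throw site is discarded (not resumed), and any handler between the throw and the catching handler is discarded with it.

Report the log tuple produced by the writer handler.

Answer: (4)

Step-by-step:
tell(4) @ H2 ⇒ log+=4
get @ H1 ⇒ 3
H0 returns -208
H1 returns (-208, 3)
H2 returns ((-208, 3), (4))
= ((-208, 3), (4))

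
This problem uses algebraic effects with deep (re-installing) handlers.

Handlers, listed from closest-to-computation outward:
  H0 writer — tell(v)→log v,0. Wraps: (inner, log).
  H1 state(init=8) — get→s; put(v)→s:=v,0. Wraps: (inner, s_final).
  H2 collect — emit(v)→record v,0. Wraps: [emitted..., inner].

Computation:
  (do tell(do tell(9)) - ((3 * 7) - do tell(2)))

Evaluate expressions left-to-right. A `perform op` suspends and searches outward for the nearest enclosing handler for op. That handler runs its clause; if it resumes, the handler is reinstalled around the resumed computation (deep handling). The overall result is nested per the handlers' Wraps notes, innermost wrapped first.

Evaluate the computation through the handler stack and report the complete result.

Step-by-step:
tell(9) @ H0 ⇒ log+=9
tell(0) @ H0 ⇒ log+=0
tell(2) @ H0 ⇒ log+=2
H0 returns (-21, (9, 0, 2))
H1 returns ((-21, (9, 0, 2)), 8)
H2 returns [((-21, (9, 0, 2)), 8)]
= [((-21, (9, 0, 2)), 8)]

Answer: [((-21, (9, 0, 2)), 8)]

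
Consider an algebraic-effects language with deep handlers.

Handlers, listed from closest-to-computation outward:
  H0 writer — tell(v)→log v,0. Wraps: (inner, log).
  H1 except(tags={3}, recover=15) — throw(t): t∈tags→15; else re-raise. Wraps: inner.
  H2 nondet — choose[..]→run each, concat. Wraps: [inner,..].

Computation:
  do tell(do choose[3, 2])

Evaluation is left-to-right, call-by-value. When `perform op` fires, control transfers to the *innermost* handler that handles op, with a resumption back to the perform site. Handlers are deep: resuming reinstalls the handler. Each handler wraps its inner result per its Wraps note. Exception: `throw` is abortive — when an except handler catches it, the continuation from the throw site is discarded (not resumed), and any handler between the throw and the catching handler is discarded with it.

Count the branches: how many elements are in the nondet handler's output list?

Answer: 2

Evaluation trace:
choose[3, 2] @ H2
  branch[0] choose=3:
    tell(3) @ H0 ⇒ log+=3
    H0 returns (0, (3))
    H1 returns (0, (3))
    H2 returns [(0, (3))]
  branch[1] choose=2:
    tell(2) @ H0 ⇒ log+=2
    H0 returns (0, (2))
    H1 returns (0, (2))
    H2 returns [(0, (2))]
= [(0, (3)), (0, (2))]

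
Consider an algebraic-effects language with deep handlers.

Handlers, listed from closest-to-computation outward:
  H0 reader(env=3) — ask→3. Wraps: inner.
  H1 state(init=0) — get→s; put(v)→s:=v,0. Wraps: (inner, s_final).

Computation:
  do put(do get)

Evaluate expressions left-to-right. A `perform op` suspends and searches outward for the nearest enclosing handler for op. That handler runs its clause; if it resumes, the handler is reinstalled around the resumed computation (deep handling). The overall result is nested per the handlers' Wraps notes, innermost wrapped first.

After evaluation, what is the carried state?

Working:
get @ H1 ⇒ 0
put(0) @ H1 ⇒ s:=0
H0 returns 0
H1 returns (0, 0)
= (0, 0)

Answer: 0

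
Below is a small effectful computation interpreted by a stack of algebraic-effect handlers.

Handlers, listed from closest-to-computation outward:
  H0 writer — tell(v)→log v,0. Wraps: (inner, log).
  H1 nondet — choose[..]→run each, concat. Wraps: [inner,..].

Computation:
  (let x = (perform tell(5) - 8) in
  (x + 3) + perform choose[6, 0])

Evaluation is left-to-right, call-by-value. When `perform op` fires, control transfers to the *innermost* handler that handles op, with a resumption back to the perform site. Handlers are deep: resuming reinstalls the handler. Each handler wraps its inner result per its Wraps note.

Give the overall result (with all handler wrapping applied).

Step-by-step:
tell(5) @ H0 ⇒ log+=5
choose[6, 0] @ H1
  branch[0] choose=6:
    H0 returns (1, (5))
    H1 returns [(1, (5))]
  branch[1] choose=0:
    H0 returns (-5, (5))
    H1 returns [(-5, (5))]
= [(1, (5)), (-5, (5))]

Answer: [(1, (5)), (-5, (5))]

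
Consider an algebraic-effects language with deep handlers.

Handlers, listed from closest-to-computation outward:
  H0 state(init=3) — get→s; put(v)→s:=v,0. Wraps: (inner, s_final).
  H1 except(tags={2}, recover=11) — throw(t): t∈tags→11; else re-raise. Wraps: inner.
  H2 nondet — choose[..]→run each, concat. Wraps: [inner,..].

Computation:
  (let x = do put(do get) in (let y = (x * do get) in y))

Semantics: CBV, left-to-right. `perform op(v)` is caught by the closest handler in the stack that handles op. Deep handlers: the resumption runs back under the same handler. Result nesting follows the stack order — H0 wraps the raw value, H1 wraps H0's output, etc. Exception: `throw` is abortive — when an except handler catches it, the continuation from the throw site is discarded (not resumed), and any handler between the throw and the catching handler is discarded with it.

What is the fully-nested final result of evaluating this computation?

Evaluation trace:
get @ H0 ⇒ 3
put(3) @ H0 ⇒ s:=3
get @ H0 ⇒ 3
H0 returns (0, 3)
H1 returns (0, 3)
H2 returns [(0, 3)]
= [(0, 3)]

Answer: [(0, 3)]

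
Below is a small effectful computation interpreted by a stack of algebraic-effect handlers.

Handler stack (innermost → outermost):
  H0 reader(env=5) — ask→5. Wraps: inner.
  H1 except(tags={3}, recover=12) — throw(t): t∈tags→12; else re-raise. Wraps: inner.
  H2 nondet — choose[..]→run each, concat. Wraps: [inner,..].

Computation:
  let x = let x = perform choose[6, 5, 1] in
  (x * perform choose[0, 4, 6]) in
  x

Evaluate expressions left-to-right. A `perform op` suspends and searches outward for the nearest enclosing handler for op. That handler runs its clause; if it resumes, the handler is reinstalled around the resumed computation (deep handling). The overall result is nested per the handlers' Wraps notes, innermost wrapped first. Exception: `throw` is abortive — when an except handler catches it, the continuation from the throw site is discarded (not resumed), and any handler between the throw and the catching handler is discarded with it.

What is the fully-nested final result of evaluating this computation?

Answer: [0, 24, 36, 0, 20, 30, 0, 4, 6]

Working:
choose[6, 5, 1] @ H2
  branch[0] choose=6:
    choose[0, 4, 6] @ H2
      branch[0] choose=0:
        H0 returns 0
        H1 returns 0
        H2 returns [0]
      branch[1] choose=4:
        H0 returns 24
        H1 returns 24
        H2 returns [24]
      branch[2] choose=6:
        H0 returns 36
        H1 returns 36
        H2 returns [36]
  branch[1] choose=5:
    choose[0, 4, 6] @ H2
      branch[0] choose=0:
        H0 returns 0
        H1 returns 0
        H2 returns [0]
      branch[1] choose=4:
        H0 returns 20
        H1 returns 20
        H2 returns [20]
      branch[2] choose=6:
        H0 returns 30
        H1 returns 30
        H2 returns [30]
  branch[2] choose=1:
    choose[0, 4, 6] @ H2
      branch[0] choose=0:
        H0 returns 0
        H1 returns 0
        H2 returns [0]
      branch[1] choose=4:
        H0 returns 4
        H1 returns 4
        H2 returns [4]
      branch[2] choose=6:
        H0 returns 6
        H1 returns 6
        H2 returns [6]
= [0, 24, 36, 0, 20, 30, 0, 4, 6]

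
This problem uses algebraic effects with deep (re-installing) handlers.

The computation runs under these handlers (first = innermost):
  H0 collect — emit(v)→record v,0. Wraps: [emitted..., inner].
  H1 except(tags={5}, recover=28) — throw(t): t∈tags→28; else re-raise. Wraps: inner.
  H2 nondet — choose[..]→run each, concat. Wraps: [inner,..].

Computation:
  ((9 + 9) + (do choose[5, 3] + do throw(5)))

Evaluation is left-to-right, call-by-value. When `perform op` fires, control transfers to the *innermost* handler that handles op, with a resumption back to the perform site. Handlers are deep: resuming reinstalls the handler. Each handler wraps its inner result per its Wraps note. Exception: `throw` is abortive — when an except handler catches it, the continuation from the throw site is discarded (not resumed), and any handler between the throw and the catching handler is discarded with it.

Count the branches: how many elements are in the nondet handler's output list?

Answer: 2

Step-by-step:
choose[5, 3] @ H2
  branch[0] choose=5:
    throw(5) @ H1 caught ⇒ 28
    H2 returns [28]
  branch[1] choose=3:
    throw(5) @ H1 caught ⇒ 28
    H2 returns [28]
= [28, 28]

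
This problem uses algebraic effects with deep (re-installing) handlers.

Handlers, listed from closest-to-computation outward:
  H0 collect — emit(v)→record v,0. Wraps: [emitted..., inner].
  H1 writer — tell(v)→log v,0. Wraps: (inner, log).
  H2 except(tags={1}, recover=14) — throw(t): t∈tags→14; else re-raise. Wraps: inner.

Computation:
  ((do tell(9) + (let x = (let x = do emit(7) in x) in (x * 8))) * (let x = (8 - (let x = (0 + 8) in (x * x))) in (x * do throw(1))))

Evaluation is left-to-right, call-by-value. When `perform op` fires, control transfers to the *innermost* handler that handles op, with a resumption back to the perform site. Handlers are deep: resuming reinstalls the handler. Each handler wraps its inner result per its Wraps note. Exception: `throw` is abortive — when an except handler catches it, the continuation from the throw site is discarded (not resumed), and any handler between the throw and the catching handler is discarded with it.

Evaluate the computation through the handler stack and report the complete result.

Evaluation trace:
tell(9) @ H1 ⇒ log+=9
emit(7) @ H0 ⇒ out+=7
throw(1) @ H2 caught ⇒ 14
= 14

Answer: 14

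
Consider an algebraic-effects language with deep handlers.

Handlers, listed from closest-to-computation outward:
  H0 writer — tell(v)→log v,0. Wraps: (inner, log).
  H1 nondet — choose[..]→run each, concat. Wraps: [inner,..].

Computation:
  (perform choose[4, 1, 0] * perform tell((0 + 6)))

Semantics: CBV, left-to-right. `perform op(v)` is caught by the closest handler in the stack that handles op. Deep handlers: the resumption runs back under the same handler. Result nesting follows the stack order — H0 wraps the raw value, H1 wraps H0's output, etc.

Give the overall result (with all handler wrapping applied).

Step-by-step:
choose[4, 1, 0] @ H1
  branch[0] choose=4:
    tell(6) @ H0 ⇒ log+=6
    H0 returns (0, (6))
    H1 returns [(0, (6))]
  branch[1] choose=1:
    tell(6) @ H0 ⇒ log+=6
    H0 returns (0, (6))
    H1 returns [(0, (6))]
  branch[2] choose=0:
    tell(6) @ H0 ⇒ log+=6
    H0 returns (0, (6))
    H1 returns [(0, (6))]
= [(0, (6)), (0, (6)), (0, (6))]

Answer: [(0, (6)), (0, (6)), (0, (6))]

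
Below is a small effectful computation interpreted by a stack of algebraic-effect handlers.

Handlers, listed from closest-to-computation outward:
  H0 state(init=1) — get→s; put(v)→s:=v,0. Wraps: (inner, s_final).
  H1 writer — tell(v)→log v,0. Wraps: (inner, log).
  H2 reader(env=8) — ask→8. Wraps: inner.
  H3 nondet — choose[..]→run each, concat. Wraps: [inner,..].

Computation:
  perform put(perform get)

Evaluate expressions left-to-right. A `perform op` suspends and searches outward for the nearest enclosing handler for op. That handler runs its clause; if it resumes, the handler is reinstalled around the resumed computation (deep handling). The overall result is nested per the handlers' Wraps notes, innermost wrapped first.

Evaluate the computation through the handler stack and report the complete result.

Answer: [((0, 1), ())]

Working:
get @ H0 ⇒ 1
put(1) @ H0 ⇒ s:=1
H0 returns (0, 1)
H1 returns ((0, 1), ())
H2 returns ((0, 1), ())
H3 returns [((0, 1), ())]
= [((0, 1), ())]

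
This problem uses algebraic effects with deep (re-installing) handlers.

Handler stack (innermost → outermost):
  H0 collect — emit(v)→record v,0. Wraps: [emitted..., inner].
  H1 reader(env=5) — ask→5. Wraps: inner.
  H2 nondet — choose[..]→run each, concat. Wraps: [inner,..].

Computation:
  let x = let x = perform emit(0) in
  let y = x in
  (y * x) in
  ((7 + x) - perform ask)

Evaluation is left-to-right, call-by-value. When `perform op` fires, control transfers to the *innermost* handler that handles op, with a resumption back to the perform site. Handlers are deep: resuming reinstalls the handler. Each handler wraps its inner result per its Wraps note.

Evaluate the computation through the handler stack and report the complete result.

Step-by-step:
emit(0) @ H0 ⇒ out+=0
ask @ H1 ⇒ 5
H0 returns [0, 2]
H1 returns [0, 2]
H2 returns [[0, 2]]
= [[0, 2]]

Answer: [[0, 2]]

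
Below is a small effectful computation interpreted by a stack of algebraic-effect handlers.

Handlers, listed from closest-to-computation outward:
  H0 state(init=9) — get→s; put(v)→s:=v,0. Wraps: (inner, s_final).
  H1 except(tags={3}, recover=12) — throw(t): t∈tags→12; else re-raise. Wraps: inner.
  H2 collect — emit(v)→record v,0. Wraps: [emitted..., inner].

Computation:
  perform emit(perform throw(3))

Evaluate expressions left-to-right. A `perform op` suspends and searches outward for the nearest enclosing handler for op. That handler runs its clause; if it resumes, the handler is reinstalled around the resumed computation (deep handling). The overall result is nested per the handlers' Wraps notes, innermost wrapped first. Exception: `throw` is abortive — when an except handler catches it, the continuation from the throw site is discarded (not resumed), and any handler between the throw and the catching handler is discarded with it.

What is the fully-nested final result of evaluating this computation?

Answer: [12]

Evaluation trace:
throw(3) @ H1 caught ⇒ 12
H2 returns [12]
= [12]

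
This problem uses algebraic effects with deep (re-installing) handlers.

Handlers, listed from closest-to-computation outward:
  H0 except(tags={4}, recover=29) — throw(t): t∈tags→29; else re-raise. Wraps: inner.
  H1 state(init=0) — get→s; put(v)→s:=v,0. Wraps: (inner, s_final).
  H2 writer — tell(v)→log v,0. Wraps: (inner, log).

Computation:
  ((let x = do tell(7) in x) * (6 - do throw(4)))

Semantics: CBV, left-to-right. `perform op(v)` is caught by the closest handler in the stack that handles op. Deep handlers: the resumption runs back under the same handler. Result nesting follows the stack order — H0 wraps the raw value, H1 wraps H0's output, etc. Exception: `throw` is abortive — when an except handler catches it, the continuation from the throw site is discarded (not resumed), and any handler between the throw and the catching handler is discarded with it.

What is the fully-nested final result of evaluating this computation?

Answer: ((29, 0), (7))

Working:
tell(7) @ H2 ⇒ log+=7
throw(4) @ H0 caught ⇒ 29
H1 returns (29, 0)
H2 returns ((29, 0), (7))
= ((29, 0), (7))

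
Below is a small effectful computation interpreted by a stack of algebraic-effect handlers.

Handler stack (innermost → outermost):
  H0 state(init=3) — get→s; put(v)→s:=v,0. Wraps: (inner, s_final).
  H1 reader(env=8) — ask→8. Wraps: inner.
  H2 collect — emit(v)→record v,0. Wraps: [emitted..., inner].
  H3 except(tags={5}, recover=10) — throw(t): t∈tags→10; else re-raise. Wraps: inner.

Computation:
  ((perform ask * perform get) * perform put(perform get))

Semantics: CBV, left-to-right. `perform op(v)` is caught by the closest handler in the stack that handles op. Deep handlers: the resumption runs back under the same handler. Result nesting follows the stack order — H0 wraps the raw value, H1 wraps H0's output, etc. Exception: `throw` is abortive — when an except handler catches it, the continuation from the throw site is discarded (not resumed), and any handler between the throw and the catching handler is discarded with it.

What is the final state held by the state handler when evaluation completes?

Answer: 3

Working:
ask @ H1 ⇒ 8
get @ H0 ⇒ 3
get @ H0 ⇒ 3
put(3) @ H0 ⇒ s:=3
H0 returns (0, 3)
H1 returns (0, 3)
H2 returns [(0, 3)]
H3 returns [(0, 3)]
= [(0, 3)]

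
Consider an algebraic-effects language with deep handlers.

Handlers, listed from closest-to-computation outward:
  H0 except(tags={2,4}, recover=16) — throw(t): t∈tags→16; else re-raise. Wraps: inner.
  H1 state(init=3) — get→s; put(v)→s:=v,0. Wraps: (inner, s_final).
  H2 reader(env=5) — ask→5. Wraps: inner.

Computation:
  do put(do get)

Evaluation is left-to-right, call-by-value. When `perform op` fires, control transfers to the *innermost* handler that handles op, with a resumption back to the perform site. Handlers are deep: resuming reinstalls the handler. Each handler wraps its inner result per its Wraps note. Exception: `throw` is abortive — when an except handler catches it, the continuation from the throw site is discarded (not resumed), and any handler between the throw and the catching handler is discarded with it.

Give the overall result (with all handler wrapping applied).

Answer: (0, 3)

Step-by-step:
get @ H1 ⇒ 3
put(3) @ H1 ⇒ s:=3
H0 returns 0
H1 returns (0, 3)
H2 returns (0, 3)
= (0, 3)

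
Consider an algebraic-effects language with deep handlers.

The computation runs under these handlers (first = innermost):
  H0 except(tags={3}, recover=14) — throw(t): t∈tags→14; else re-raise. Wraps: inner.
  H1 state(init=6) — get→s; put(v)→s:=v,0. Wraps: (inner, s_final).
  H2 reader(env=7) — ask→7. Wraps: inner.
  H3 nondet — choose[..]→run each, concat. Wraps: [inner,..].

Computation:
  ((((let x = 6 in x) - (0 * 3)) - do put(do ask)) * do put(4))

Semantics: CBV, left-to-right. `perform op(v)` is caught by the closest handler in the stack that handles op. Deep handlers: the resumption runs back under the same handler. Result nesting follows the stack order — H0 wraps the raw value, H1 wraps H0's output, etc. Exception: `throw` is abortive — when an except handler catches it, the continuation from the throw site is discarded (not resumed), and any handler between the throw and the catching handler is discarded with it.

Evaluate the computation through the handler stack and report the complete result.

Evaluation trace:
ask @ H2 ⇒ 7
put(7) @ H1 ⇒ s:=7
put(4) @ H1 ⇒ s:=4
H0 returns 0
H1 returns (0, 4)
H2 returns (0, 4)
H3 returns [(0, 4)]
= [(0, 4)]

Answer: [(0, 4)]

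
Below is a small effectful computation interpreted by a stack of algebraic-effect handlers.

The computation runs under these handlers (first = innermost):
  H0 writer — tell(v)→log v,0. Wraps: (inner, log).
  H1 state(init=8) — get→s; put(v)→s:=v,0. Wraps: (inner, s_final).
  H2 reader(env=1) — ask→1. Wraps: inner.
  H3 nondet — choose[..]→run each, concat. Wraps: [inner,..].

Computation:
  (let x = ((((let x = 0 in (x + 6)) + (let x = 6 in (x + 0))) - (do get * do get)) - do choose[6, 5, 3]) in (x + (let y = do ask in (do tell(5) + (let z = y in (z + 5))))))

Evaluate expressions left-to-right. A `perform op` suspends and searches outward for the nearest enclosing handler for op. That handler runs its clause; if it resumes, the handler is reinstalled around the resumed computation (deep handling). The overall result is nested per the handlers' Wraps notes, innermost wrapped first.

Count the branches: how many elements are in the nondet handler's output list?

Step-by-step:
get @ H1 ⇒ 8
get @ H1 ⇒ 8
choose[6, 5, 3] @ H3
  branch[0] choose=6:
    ask @ H2 ⇒ 1
    tell(5) @ H0 ⇒ log+=5
    H0 returns (-52, (5))
    H1 returns ((-52, (5)), 8)
    H2 returns ((-52, (5)), 8)
    H3 returns [((-52, (5)), 8)]
  branch[1] choose=5:
    ask @ H2 ⇒ 1
    tell(5) @ H0 ⇒ log+=5
    H0 returns (-51, (5))
    H1 returns ((-51, (5)), 8)
    H2 returns ((-51, (5)), 8)
    H3 returns [((-51, (5)), 8)]
  branch[2] choose=3:
    ask @ H2 ⇒ 1
    tell(5) @ H0 ⇒ log+=5
    H0 returns (-49, (5))
    H1 returns ((-49, (5)), 8)
    H2 returns ((-49, (5)), 8)
    H3 returns [((-49, (5)), 8)]
= [((-52, (5)), 8), ((-51, (5)), 8), ((-49, (5)), 8)]

Answer: 3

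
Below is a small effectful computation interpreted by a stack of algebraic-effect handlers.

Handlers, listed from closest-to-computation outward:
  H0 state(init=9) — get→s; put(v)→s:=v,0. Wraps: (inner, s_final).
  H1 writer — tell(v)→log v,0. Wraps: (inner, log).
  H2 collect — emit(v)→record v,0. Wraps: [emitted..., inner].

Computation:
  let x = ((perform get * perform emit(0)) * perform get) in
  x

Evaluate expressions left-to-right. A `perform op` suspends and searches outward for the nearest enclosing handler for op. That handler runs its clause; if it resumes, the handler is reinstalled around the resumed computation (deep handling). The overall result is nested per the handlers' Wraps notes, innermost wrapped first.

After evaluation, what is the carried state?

Answer: 9

Evaluation trace:
get @ H0 ⇒ 9
emit(0) @ H2 ⇒ out+=0
get @ H0 ⇒ 9
H0 returns (0, 9)
H1 returns ((0, 9), ())
H2 returns [0, ((0, 9), ())]
= [0, ((0, 9), ())]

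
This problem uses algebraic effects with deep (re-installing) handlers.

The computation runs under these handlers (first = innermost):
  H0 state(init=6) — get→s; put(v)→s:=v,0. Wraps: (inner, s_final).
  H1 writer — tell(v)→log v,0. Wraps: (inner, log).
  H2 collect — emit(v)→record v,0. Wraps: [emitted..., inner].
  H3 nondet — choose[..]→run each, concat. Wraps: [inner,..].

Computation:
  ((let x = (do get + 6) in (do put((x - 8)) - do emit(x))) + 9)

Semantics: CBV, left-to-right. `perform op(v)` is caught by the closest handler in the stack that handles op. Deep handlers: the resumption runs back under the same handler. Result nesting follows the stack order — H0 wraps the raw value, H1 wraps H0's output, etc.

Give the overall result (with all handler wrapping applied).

Answer: [[12, ((9, 4), ())]]

Step-by-step:
get @ H0 ⇒ 6
put(4) @ H0 ⇒ s:=4
emit(12) @ H2 ⇒ out+=12
H0 returns (9, 4)
H1 returns ((9, 4), ())
H2 returns [12, ((9, 4), ())]
H3 returns [[12, ((9, 4), ())]]
= [[12, ((9, 4), ())]]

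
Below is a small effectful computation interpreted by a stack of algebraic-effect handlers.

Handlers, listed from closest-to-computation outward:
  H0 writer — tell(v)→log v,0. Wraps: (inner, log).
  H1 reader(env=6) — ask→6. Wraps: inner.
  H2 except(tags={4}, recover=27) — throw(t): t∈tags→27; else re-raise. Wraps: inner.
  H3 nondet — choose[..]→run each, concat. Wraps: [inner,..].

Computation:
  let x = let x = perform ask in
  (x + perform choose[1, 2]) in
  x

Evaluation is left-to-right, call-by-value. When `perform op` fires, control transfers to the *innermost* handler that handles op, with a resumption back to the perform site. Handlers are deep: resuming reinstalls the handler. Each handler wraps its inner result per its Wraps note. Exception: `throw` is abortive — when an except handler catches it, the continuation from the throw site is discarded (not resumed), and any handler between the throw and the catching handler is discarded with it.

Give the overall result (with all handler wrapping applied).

Answer: [(7, ()), (8, ())]

Step-by-step:
ask @ H1 ⇒ 6
choose[1, 2] @ H3
  branch[0] choose=1:
    H0 returns (7, ())
    H1 returns (7, ())
    H2 returns (7, ())
    H3 returns [(7, ())]
  branch[1] choose=2:
    H0 returns (8, ())
    H1 returns (8, ())
    H2 returns (8, ())
    H3 returns [(8, ())]
= [(7, ()), (8, ())]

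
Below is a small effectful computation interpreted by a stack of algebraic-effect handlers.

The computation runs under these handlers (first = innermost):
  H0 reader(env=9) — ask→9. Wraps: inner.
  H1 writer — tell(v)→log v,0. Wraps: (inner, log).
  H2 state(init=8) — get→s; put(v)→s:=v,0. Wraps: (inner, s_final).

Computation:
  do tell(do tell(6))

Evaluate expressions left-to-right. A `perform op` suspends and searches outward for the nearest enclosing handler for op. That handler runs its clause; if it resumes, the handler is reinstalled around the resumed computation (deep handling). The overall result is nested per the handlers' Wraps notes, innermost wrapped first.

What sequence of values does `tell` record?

Answer: (6, 0)

Working:
tell(6) @ H1 ⇒ log+=6
tell(0) @ H1 ⇒ log+=0
H0 returns 0
H1 returns (0, (6, 0))
H2 returns ((0, (6, 0)), 8)
= ((0, (6, 0)), 8)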